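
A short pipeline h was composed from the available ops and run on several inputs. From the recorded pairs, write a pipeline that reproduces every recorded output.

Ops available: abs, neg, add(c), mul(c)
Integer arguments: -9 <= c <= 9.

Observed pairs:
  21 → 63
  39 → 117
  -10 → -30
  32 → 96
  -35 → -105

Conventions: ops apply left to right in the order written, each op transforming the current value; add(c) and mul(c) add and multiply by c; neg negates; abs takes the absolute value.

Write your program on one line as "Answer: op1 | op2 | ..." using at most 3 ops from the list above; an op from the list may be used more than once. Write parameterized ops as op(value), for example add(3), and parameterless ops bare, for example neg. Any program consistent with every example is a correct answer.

neg | mul(3) | neg

Check, running the answer program on each example:
  21 -> -21 -> -63 -> 63
  39 -> -39 -> -117 -> 117
  -10 -> 10 -> 30 -> -30
  32 -> -32 -> -96 -> 96
  -35 -> 35 -> 105 -> -105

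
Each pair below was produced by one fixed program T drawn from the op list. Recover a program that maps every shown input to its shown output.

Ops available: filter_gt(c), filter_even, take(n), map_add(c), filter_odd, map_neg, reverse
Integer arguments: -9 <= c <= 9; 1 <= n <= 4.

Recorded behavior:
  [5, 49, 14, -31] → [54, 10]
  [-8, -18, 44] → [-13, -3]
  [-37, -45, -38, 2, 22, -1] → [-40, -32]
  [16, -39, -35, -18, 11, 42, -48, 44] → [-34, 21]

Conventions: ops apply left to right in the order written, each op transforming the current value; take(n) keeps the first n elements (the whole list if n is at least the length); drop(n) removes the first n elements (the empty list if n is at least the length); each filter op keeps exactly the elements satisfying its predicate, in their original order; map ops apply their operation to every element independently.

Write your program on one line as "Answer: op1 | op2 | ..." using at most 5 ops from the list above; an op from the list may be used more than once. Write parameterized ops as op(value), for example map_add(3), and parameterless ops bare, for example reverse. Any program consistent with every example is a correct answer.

map_add(-1) | take(2) | map_add(6) | reverse

Check, running the answer program on each example:
  [5, 49, 14, -31] -> [4, 48, 13, -32] -> [4, 48] -> [10, 54] -> [54, 10]
  [-8, -18, 44] -> [-9, -19, 43] -> [-9, -19] -> [-3, -13] -> [-13, -3]
  [-37, -45, -38, 2, 22, -1] -> [-38, -46, -39, 1, 21, -2] -> [-38, -46] -> [-32, -40] -> [-40, -32]
  [16, -39, -35, -18, 11, 42, -48, 44] -> [15, -40, -36, -19, 10, 41, -49, 43] -> [15, -40] -> [21, -34] -> [-34, 21]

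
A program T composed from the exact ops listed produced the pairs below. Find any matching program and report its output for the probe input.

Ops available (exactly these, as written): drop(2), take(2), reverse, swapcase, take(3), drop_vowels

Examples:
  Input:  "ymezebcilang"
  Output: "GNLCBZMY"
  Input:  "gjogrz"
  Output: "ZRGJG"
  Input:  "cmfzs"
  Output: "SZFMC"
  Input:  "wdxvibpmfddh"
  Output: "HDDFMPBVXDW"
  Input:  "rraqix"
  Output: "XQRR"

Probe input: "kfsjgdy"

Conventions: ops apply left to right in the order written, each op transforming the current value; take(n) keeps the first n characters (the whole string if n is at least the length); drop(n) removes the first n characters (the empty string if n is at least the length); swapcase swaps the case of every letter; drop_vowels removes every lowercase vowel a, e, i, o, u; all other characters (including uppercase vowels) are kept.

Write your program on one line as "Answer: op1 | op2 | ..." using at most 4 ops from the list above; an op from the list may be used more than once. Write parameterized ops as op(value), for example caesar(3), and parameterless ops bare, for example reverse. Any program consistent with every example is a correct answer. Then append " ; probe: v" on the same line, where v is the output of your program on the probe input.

reverse | drop_vowels | swapcase ; probe: "YDGJSFK"

Check, running the answer program on each example:
  "ymezebcilang" -> "gnalicbezemy" -> "gnlcbzmy" -> "GNLCBZMY"
  "gjogrz" -> "zrgojg" -> "zrgjg" -> "ZRGJG"
  "cmfzs" -> "szfmc" -> "szfmc" -> "SZFMC"
  "wdxvibpmfddh" -> "hddfmpbivxdw" -> "hddfmpbvxdw" -> "HDDFMPBVXDW"
  "rraqix" -> "xiqarr" -> "xqrr" -> "XQRR"
  probe: "kfsjgdy" -> "ydgjsfk" -> "ydgjsfk" -> "YDGJSFK"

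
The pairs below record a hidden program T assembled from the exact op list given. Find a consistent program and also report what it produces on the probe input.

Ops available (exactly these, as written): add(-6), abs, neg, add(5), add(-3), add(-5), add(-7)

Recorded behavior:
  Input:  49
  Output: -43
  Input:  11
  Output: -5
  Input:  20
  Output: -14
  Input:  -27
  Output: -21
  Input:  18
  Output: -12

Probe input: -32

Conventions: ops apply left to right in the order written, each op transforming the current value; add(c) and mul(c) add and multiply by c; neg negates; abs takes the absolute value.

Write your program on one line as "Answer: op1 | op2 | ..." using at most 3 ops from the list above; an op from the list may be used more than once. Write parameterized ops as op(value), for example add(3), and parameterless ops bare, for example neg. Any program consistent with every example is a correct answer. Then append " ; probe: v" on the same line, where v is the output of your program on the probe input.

abs | add(-6) | neg ; probe: -26

Check, running the answer program on each example:
  49 -> 49 -> 43 -> -43
  11 -> 11 -> 5 -> -5
  20 -> 20 -> 14 -> -14
  -27 -> 27 -> 21 -> -21
  18 -> 18 -> 12 -> -12
  probe: -32 -> 32 -> 26 -> -26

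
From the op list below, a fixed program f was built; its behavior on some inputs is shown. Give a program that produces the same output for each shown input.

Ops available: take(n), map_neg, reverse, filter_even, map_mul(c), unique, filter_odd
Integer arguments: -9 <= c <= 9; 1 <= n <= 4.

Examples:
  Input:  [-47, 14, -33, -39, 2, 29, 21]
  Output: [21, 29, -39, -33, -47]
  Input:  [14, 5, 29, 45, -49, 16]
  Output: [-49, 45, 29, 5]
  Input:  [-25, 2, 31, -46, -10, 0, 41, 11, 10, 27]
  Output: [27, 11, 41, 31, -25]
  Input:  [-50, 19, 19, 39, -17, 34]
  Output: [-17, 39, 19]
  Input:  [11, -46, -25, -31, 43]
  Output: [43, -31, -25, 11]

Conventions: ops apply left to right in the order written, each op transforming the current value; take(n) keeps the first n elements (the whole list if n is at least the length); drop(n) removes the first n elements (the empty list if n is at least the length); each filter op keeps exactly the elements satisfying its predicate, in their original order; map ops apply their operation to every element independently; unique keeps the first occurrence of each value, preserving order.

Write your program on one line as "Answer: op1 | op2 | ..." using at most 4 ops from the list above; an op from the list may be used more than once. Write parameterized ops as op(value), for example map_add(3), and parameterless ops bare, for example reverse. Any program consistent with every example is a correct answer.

filter_odd | reverse | unique

Check, running the answer program on each example:
  [-47, 14, -33, -39, 2, 29, 21] -> [-47, -33, -39, 29, 21] -> [21, 29, -39, -33, -47] -> [21, 29, -39, -33, -47]
  [14, 5, 29, 45, -49, 16] -> [5, 29, 45, -49] -> [-49, 45, 29, 5] -> [-49, 45, 29, 5]
  [-25, 2, 31, -46, -10, 0, 41, 11, 10, 27] -> [-25, 31, 41, 11, 27] -> [27, 11, 41, 31, -25] -> [27, 11, 41, 31, -25]
  [-50, 19, 19, 39, -17, 34] -> [19, 19, 39, -17] -> [-17, 39, 19, 19] -> [-17, 39, 19]
  [11, -46, -25, -31, 43] -> [11, -25, -31, 43] -> [43, -31, -25, 11] -> [43, -31, -25, 11]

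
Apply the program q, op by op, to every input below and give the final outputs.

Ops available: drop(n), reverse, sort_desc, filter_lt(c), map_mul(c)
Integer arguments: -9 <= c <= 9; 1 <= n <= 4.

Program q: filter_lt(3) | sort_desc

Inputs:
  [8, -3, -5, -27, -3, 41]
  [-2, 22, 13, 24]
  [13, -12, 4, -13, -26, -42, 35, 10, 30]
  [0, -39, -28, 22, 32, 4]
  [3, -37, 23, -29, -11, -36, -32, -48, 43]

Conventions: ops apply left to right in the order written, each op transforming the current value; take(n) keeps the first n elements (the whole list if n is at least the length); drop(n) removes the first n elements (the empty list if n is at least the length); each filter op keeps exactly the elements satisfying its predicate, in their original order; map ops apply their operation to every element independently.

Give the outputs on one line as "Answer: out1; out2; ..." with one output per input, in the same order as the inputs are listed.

[-3, -3, -5, -27]; [-2]; [-12, -13, -26, -42]; [0, -28, -39]; [-11, -29, -32, -36, -37, -48]

Execution, op by op:
  [8, -3, -5, -27, -3, 41] -> [-3, -5, -27, -3] -> [-3, -3, -5, -27]
  [-2, 22, 13, 24] -> [-2] -> [-2]
  [13, -12, 4, -13, -26, -42, 35, 10, 30] -> [-12, -13, -26, -42] -> [-12, -13, -26, -42]
  [0, -39, -28, 22, 32, 4] -> [0, -39, -28] -> [0, -28, -39]
  [3, -37, 23, -29, -11, -36, -32, -48, 43] -> [-37, -29, -11, -36, -32, -48] -> [-11, -29, -32, -36, -37, -48]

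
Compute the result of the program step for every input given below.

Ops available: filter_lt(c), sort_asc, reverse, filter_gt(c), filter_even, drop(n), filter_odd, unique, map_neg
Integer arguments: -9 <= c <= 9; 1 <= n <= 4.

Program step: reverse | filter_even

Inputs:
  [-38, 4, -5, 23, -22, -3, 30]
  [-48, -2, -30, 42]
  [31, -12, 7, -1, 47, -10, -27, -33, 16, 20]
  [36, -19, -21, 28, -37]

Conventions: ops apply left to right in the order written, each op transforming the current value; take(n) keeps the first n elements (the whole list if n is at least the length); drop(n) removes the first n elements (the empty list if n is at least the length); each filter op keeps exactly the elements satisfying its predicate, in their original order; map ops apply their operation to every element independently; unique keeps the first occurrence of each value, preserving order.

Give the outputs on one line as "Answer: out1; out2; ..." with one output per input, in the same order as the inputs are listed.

[30, -22, 4, -38]; [42, -30, -2, -48]; [20, 16, -10, -12]; [28, 36]

Execution, op by op:
  [-38, 4, -5, 23, -22, -3, 30] -> [30, -3, -22, 23, -5, 4, -38] -> [30, -22, 4, -38]
  [-48, -2, -30, 42] -> [42, -30, -2, -48] -> [42, -30, -2, -48]
  [31, -12, 7, -1, 47, -10, -27, -33, 16, 20] -> [20, 16, -33, -27, -10, 47, -1, 7, -12, 31] -> [20, 16, -10, -12]
  [36, -19, -21, 28, -37] -> [-37, 28, -21, -19, 36] -> [28, 36]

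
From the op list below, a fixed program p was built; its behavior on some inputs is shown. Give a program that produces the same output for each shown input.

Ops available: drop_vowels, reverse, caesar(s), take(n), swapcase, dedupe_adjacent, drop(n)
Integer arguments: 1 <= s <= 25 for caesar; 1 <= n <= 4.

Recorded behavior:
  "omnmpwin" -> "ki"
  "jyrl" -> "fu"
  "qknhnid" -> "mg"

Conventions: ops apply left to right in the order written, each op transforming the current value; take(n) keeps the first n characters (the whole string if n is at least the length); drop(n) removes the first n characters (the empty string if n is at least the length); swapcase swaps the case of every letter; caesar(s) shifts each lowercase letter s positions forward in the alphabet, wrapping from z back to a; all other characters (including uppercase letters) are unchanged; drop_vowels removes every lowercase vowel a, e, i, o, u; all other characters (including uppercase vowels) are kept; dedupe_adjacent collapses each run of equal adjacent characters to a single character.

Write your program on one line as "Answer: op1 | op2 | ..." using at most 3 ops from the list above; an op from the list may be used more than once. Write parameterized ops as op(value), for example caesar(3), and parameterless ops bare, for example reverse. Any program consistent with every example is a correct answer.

take(4) | take(2) | caesar(22)

Check, running the answer program on each example:
  "omnmpwin" -> "omnm" -> "om" -> "ki"
  "jyrl" -> "jyrl" -> "jy" -> "fu"
  "qknhnid" -> "qknh" -> "qk" -> "mg"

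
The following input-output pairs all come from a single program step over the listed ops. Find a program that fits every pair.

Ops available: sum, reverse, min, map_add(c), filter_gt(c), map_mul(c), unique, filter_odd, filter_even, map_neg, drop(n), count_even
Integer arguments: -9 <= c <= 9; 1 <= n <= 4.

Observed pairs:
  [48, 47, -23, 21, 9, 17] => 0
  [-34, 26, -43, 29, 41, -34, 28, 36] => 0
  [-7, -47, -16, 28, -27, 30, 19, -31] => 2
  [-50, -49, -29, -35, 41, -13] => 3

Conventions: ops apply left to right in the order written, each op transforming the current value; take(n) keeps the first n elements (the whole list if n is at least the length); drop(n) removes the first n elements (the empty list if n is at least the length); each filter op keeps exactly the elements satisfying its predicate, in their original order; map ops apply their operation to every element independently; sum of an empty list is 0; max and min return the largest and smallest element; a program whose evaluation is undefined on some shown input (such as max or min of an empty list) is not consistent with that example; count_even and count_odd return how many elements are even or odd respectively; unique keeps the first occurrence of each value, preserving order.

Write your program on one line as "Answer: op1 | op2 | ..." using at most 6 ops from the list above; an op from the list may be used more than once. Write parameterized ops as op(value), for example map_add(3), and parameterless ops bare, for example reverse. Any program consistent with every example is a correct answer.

map_add(5) | map_neg | unique | filter_gt(1) | drop(2) | count_even

Check, running the answer program on each example:
  [48, 47, -23, 21, 9, 17] -> [53, 52, -18, 26, 14, 22] -> [-53, -52, 18, -26, -14, -22] -> [-53, -52, 18, -26, -14, -22] -> [18] -> [] -> 0
  [-34, 26, -43, 29, 41, -34, 28, 36] -> [-29, 31, -38, 34, 46, -29, 33, 41] -> [29, -31, 38, -34, -46, 29, -33, -41] -> [29, -31, 38, -34, -46, -33, -41] -> [29, 38] -> [] -> 0
  [-7, -47, -16, 28, -27, 30, 19, -31] -> [-2, -42, -11, 33, -22, 35, 24, -26] -> [2, 42, 11, -33, 22, -35, -24, 26] -> [2, 42, 11, -33, 22, -35, -24, 26] -> [2, 42, 11, 22, 26] -> [11, 22, 26] -> 2
  [-50, -49, -29, -35, 41, -13] -> [-45, -44, -24, -30, 46, -8] -> [45, 44, 24, 30, -46, 8] -> [45, 44, 24, 30, -46, 8] -> [45, 44, 24, 30, 8] -> [24, 30, 8] -> 3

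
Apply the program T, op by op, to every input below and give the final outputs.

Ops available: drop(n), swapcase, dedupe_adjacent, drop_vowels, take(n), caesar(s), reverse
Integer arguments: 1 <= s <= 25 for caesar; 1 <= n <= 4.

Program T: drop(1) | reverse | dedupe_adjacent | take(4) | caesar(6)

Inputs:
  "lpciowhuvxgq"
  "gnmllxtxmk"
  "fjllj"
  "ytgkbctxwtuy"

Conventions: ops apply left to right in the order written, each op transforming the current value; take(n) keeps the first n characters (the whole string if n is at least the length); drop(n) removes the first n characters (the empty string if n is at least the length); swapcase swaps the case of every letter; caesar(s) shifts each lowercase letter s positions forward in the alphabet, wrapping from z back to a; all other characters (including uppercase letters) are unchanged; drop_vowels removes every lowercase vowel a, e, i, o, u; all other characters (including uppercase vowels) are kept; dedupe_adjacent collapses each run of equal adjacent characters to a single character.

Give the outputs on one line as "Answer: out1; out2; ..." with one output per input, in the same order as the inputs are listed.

"wmdb"; "qsdz"; "prp"; "eazc"

Execution, op by op:
  "lpciowhuvxgq" -> "pciowhuvxgq" -> "qgxvuhwoicp" -> "qgxvuhwoicp" -> "qgxv" -> "wmdb"
  "gnmllxtxmk" -> "nmllxtxmk" -> "kmxtxllmn" -> "kmxtxlmn" -> "kmxt" -> "qsdz"
  "fjllj" -> "jllj" -> "jllj" -> "jlj" -> "jlj" -> "prp"
  "ytgkbctxwtuy" -> "tgkbctxwtuy" -> "yutwxtcbkgt" -> "yutwxtcbkgt" -> "yutw" -> "eazc"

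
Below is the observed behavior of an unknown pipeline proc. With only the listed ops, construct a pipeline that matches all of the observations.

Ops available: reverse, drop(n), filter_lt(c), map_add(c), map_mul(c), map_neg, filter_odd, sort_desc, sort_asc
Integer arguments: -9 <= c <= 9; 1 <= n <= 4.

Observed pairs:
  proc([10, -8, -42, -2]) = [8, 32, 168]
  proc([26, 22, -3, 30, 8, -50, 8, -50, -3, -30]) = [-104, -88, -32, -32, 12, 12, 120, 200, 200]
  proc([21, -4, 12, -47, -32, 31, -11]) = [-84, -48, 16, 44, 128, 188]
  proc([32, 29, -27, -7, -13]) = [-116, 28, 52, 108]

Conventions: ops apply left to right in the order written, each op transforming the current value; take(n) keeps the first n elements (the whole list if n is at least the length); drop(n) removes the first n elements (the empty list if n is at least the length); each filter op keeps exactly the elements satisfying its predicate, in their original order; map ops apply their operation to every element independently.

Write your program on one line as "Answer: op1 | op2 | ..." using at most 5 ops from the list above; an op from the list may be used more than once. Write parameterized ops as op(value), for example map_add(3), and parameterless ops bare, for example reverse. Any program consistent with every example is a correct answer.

map_mul(4) | sort_desc | drop(1) | map_neg

Check, running the answer program on each example:
  [10, -8, -42, -2] -> [40, -32, -168, -8] -> [40, -8, -32, -168] -> [-8, -32, -168] -> [8, 32, 168]
  [26, 22, -3, 30, 8, -50, 8, -50, -3, -30] -> [104, 88, -12, 120, 32, -200, 32, -200, -12, -120] -> [120, 104, 88, 32, 32, -12, -12, -120, -200, -200] -> [104, 88, 32, 32, -12, -12, -120, -200, -200] -> [-104, -88, -32, -32, 12, 12, 120, 200, 200]
  [21, -4, 12, -47, -32, 31, -11] -> [84, -16, 48, -188, -128, 124, -44] -> [124, 84, 48, -16, -44, -128, -188] -> [84, 48, -16, -44, -128, -188] -> [-84, -48, 16, 44, 128, 188]
  [32, 29, -27, -7, -13] -> [128, 116, -108, -28, -52] -> [128, 116, -28, -52, -108] -> [116, -28, -52, -108] -> [-116, 28, 52, 108]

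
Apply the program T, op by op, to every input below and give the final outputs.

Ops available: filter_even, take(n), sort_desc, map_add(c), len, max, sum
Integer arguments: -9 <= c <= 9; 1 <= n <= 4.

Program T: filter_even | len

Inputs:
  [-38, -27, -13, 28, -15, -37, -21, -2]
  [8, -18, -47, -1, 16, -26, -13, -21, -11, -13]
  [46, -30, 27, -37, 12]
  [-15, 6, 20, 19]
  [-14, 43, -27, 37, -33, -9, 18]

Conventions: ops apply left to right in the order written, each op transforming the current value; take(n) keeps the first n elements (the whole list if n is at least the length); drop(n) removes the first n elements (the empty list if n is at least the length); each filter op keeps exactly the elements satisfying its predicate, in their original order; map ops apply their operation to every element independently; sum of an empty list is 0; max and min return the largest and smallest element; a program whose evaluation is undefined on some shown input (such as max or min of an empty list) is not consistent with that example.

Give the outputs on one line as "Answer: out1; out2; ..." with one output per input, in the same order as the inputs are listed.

3; 4; 3; 2; 2

Execution, op by op:
  [-38, -27, -13, 28, -15, -37, -21, -2] -> [-38, 28, -2] -> 3
  [8, -18, -47, -1, 16, -26, -13, -21, -11, -13] -> [8, -18, 16, -26] -> 4
  [46, -30, 27, -37, 12] -> [46, -30, 12] -> 3
  [-15, 6, 20, 19] -> [6, 20] -> 2
  [-14, 43, -27, 37, -33, -9, 18] -> [-14, 18] -> 2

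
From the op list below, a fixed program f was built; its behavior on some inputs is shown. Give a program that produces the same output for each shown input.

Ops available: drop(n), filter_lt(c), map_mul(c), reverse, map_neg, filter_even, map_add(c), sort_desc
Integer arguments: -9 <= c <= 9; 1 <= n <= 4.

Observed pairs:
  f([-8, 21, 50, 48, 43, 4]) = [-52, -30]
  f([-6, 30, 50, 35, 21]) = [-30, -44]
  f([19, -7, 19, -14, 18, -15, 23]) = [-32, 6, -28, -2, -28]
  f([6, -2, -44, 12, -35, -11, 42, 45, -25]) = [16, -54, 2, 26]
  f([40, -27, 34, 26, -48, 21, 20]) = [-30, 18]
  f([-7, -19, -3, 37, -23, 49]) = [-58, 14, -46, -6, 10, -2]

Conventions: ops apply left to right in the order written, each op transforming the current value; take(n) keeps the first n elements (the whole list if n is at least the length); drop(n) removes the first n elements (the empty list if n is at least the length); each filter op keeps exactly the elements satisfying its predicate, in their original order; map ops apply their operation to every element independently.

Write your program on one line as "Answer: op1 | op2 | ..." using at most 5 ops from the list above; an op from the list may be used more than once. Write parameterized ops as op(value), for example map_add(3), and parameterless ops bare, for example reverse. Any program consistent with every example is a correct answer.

map_neg | map_add(-9) | filter_even | reverse

Check, running the answer program on each example:
  [-8, 21, 50, 48, 43, 4] -> [8, -21, -50, -48, -43, -4] -> [-1, -30, -59, -57, -52, -13] -> [-30, -52] -> [-52, -30]
  [-6, 30, 50, 35, 21] -> [6, -30, -50, -35, -21] -> [-3, -39, -59, -44, -30] -> [-44, -30] -> [-30, -44]
  [19, -7, 19, -14, 18, -15, 23] -> [-19, 7, -19, 14, -18, 15, -23] -> [-28, -2, -28, 5, -27, 6, -32] -> [-28, -2, -28, 6, -32] -> [-32, 6, -28, -2, -28]
  [6, -2, -44, 12, -35, -11, 42, 45, -25] -> [-6, 2, 44, -12, 35, 11, -42, -45, 25] -> [-15, -7, 35, -21, 26, 2, -51, -54, 16] -> [26, 2, -54, 16] -> [16, -54, 2, 26]
  [40, -27, 34, 26, -48, 21, 20] -> [-40, 27, -34, -26, 48, -21, -20] -> [-49, 18, -43, -35, 39, -30, -29] -> [18, -30] -> [-30, 18]
  [-7, -19, -3, 37, -23, 49] -> [7, 19, 3, -37, 23, -49] -> [-2, 10, -6, -46, 14, -58] -> [-2, 10, -6, -46, 14, -58] -> [-58, 14, -46, -6, 10, -2]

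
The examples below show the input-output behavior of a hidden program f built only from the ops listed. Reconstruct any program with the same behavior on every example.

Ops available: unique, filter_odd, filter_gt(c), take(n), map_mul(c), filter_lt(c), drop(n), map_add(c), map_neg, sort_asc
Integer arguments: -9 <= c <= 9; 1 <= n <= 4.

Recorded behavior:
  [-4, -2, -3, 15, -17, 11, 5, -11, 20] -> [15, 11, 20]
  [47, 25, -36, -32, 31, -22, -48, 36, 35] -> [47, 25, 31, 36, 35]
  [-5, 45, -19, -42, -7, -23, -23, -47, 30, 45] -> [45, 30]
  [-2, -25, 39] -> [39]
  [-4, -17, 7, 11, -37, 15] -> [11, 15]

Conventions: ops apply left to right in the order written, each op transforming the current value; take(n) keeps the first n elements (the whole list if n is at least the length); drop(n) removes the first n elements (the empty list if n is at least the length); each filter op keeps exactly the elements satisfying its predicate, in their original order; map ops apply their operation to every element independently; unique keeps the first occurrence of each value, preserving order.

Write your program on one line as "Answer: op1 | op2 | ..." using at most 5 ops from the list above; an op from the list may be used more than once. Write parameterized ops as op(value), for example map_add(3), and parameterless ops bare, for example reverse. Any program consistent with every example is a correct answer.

filter_gt(9) | map_neg | unique | map_neg

Check, running the answer program on each example:
  [-4, -2, -3, 15, -17, 11, 5, -11, 20] -> [15, 11, 20] -> [-15, -11, -20] -> [-15, -11, -20] -> [15, 11, 20]
  [47, 25, -36, -32, 31, -22, -48, 36, 35] -> [47, 25, 31, 36, 35] -> [-47, -25, -31, -36, -35] -> [-47, -25, -31, -36, -35] -> [47, 25, 31, 36, 35]
  [-5, 45, -19, -42, -7, -23, -23, -47, 30, 45] -> [45, 30, 45] -> [-45, -30, -45] -> [-45, -30] -> [45, 30]
  [-2, -25, 39] -> [39] -> [-39] -> [-39] -> [39]
  [-4, -17, 7, 11, -37, 15] -> [11, 15] -> [-11, -15] -> [-11, -15] -> [11, 15]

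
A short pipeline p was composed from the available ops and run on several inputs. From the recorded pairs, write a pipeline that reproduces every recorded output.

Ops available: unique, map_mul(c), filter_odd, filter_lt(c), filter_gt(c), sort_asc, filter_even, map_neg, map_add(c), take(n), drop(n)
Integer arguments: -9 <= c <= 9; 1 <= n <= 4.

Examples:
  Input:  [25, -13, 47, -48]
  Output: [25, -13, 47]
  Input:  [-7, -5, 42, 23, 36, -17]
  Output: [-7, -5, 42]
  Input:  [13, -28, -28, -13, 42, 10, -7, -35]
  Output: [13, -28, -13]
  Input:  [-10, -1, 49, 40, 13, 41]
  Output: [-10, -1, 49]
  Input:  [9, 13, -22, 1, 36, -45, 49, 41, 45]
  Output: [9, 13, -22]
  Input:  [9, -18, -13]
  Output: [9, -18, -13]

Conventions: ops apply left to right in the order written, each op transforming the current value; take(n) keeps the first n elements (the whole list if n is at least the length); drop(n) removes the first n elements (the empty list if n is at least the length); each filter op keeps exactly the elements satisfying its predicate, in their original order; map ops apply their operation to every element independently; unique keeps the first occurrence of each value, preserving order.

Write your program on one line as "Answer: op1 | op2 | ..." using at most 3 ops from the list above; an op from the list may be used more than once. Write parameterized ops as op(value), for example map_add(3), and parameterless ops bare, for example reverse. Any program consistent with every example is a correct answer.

unique | take(3)

Check, running the answer program on each example:
  [25, -13, 47, -48] -> [25, -13, 47, -48] -> [25, -13, 47]
  [-7, -5, 42, 23, 36, -17] -> [-7, -5, 42, 23, 36, -17] -> [-7, -5, 42]
  [13, -28, -28, -13, 42, 10, -7, -35] -> [13, -28, -13, 42, 10, -7, -35] -> [13, -28, -13]
  [-10, -1, 49, 40, 13, 41] -> [-10, -1, 49, 40, 13, 41] -> [-10, -1, 49]
  [9, 13, -22, 1, 36, -45, 49, 41, 45] -> [9, 13, -22, 1, 36, -45, 49, 41, 45] -> [9, 13, -22]
  [9, -18, -13] -> [9, -18, -13] -> [9, -18, -13]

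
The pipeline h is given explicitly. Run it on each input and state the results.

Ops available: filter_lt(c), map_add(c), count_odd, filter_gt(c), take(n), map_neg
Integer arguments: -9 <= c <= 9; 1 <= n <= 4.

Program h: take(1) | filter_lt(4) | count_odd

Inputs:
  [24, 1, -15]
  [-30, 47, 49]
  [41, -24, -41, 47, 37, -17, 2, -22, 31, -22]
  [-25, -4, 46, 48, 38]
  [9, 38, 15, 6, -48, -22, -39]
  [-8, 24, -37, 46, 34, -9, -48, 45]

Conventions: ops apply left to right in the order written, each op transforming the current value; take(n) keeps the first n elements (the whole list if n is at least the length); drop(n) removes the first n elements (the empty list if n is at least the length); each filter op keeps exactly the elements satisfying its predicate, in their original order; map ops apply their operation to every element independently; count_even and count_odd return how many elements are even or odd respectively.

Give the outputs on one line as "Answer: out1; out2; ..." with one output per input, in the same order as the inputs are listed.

Execution, op by op:
  [24, 1, -15] -> [24] -> [] -> 0
  [-30, 47, 49] -> [-30] -> [-30] -> 0
  [41, -24, -41, 47, 37, -17, 2, -22, 31, -22] -> [41] -> [] -> 0
  [-25, -4, 46, 48, 38] -> [-25] -> [-25] -> 1
  [9, 38, 15, 6, -48, -22, -39] -> [9] -> [] -> 0
  [-8, 24, -37, 46, 34, -9, -48, 45] -> [-8] -> [-8] -> 0

0; 0; 0; 1; 0; 0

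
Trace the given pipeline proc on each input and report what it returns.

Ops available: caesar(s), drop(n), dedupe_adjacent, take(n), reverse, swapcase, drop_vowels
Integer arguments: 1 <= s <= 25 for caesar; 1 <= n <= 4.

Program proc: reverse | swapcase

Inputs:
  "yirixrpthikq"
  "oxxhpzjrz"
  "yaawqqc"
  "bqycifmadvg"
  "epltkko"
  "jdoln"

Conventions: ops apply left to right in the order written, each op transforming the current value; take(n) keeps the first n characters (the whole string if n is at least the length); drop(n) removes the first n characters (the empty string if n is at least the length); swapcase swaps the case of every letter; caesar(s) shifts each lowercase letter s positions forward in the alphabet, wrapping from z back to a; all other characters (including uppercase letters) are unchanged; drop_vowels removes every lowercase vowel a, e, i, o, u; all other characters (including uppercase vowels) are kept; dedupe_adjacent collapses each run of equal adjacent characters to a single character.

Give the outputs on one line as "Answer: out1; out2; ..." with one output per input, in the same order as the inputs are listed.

"QKIHTPRXIRIY"; "ZRJZPHXXO"; "CQQWAAY"; "GVDAMFICYQB"; "OKKTLPE"; "NLODJ"

Execution, op by op:
  "yirixrpthikq" -> "qkihtprxiriy" -> "QKIHTPRXIRIY"
  "oxxhpzjrz" -> "zrjzphxxo" -> "ZRJZPHXXO"
  "yaawqqc" -> "cqqwaay" -> "CQQWAAY"
  "bqycifmadvg" -> "gvdamficyqb" -> "GVDAMFICYQB"
  "epltkko" -> "okktlpe" -> "OKKTLPE"
  "jdoln" -> "nlodj" -> "NLODJ"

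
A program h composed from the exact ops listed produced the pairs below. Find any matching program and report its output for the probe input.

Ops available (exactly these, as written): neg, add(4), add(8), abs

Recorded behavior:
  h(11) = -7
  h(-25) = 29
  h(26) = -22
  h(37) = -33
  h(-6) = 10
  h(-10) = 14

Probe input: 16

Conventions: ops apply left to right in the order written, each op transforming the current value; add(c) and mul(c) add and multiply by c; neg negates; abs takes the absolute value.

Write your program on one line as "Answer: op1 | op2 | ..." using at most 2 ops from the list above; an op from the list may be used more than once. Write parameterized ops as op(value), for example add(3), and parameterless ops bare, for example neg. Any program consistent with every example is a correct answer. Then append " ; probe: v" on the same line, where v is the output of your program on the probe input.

neg | add(4) ; probe: -12

Check, running the answer program on each example:
  11 -> -11 -> -7
  -25 -> 25 -> 29
  26 -> -26 -> -22
  37 -> -37 -> -33
  -6 -> 6 -> 10
  -10 -> 10 -> 14
  probe: 16 -> -16 -> -12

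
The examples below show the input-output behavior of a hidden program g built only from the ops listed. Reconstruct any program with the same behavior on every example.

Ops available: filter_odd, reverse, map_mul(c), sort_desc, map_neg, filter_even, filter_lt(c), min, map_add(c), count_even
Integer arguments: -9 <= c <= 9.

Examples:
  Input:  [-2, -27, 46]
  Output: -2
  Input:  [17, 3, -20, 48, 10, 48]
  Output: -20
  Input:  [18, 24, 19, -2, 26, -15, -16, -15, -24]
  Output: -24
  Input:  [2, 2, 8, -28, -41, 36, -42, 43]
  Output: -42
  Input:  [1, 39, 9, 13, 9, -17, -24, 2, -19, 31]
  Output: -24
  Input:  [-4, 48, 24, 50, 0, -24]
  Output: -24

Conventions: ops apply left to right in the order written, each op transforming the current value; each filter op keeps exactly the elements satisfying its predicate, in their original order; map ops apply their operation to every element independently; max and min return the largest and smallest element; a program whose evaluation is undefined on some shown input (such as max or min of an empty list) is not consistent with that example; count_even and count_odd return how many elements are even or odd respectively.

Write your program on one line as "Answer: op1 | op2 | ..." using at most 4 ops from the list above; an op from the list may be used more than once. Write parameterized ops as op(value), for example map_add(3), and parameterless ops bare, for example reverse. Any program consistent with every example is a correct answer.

sort_desc | reverse | filter_even | min

Check, running the answer program on each example:
  [-2, -27, 46] -> [46, -2, -27] -> [-27, -2, 46] -> [-2, 46] -> -2
  [17, 3, -20, 48, 10, 48] -> [48, 48, 17, 10, 3, -20] -> [-20, 3, 10, 17, 48, 48] -> [-20, 10, 48, 48] -> -20
  [18, 24, 19, -2, 26, -15, -16, -15, -24] -> [26, 24, 19, 18, -2, -15, -15, -16, -24] -> [-24, -16, -15, -15, -2, 18, 19, 24, 26] -> [-24, -16, -2, 18, 24, 26] -> -24
  [2, 2, 8, -28, -41, 36, -42, 43] -> [43, 36, 8, 2, 2, -28, -41, -42] -> [-42, -41, -28, 2, 2, 8, 36, 43] -> [-42, -28, 2, 2, 8, 36] -> -42
  [1, 39, 9, 13, 9, -17, -24, 2, -19, 31] -> [39, 31, 13, 9, 9, 2, 1, -17, -19, -24] -> [-24, -19, -17, 1, 2, 9, 9, 13, 31, 39] -> [-24, 2] -> -24
  [-4, 48, 24, 50, 0, -24] -> [50, 48, 24, 0, -4, -24] -> [-24, -4, 0, 24, 48, 50] -> [-24, -4, 0, 24, 48, 50] -> -24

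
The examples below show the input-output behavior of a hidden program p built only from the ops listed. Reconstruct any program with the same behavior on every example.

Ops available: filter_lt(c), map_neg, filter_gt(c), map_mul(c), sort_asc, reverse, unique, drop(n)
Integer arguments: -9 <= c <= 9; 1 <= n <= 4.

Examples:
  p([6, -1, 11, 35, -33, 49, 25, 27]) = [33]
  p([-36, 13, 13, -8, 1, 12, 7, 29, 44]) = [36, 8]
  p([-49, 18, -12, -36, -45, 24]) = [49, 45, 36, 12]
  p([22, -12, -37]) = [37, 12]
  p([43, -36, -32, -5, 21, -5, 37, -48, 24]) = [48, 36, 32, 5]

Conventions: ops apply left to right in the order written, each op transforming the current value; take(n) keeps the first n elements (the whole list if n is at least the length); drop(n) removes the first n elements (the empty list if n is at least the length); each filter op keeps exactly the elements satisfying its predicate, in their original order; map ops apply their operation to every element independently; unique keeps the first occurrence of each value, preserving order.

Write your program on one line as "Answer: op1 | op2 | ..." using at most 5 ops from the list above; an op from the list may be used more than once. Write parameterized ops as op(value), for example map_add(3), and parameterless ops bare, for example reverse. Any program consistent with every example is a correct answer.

unique | map_neg | filter_gt(1) | sort_asc | reverse

Check, running the answer program on each example:
  [6, -1, 11, 35, -33, 49, 25, 27] -> [6, -1, 11, 35, -33, 49, 25, 27] -> [-6, 1, -11, -35, 33, -49, -25, -27] -> [33] -> [33] -> [33]
  [-36, 13, 13, -8, 1, 12, 7, 29, 44] -> [-36, 13, -8, 1, 12, 7, 29, 44] -> [36, -13, 8, -1, -12, -7, -29, -44] -> [36, 8] -> [8, 36] -> [36, 8]
  [-49, 18, -12, -36, -45, 24] -> [-49, 18, -12, -36, -45, 24] -> [49, -18, 12, 36, 45, -24] -> [49, 12, 36, 45] -> [12, 36, 45, 49] -> [49, 45, 36, 12]
  [22, -12, -37] -> [22, -12, -37] -> [-22, 12, 37] -> [12, 37] -> [12, 37] -> [37, 12]
  [43, -36, -32, -5, 21, -5, 37, -48, 24] -> [43, -36, -32, -5, 21, 37, -48, 24] -> [-43, 36, 32, 5, -21, -37, 48, -24] -> [36, 32, 5, 48] -> [5, 32, 36, 48] -> [48, 36, 32, 5]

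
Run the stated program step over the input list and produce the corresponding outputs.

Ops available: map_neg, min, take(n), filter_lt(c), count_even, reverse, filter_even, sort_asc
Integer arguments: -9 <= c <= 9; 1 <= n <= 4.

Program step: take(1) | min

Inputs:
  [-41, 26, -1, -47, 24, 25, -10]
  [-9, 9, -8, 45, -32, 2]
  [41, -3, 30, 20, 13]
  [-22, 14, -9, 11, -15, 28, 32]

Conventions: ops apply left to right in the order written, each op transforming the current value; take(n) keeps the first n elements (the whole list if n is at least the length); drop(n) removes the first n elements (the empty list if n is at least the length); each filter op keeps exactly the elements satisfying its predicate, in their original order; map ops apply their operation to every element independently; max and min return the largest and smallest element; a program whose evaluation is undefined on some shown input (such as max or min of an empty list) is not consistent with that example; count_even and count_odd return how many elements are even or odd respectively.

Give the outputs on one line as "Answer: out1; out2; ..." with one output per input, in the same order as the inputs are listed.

-41; -9; 41; -22

Execution, op by op:
  [-41, 26, -1, -47, 24, 25, -10] -> [-41] -> -41
  [-9, 9, -8, 45, -32, 2] -> [-9] -> -9
  [41, -3, 30, 20, 13] -> [41] -> 41
  [-22, 14, -9, 11, -15, 28, 32] -> [-22] -> -22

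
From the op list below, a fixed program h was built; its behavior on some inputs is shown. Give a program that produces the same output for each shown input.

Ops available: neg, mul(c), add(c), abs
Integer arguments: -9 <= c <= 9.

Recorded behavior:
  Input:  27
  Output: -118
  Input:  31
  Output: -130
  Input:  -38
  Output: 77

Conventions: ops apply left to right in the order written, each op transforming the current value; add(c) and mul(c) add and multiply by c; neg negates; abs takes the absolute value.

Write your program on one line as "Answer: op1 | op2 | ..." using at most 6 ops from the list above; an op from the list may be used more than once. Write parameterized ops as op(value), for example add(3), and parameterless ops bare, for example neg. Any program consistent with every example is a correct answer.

add(7) | neg | mul(3) | add(-9) | add(-7)

Check, running the answer program on each example:
  27 -> 34 -> -34 -> -102 -> -111 -> -118
  31 -> 38 -> -38 -> -114 -> -123 -> -130
  -38 -> -31 -> 31 -> 93 -> 84 -> 77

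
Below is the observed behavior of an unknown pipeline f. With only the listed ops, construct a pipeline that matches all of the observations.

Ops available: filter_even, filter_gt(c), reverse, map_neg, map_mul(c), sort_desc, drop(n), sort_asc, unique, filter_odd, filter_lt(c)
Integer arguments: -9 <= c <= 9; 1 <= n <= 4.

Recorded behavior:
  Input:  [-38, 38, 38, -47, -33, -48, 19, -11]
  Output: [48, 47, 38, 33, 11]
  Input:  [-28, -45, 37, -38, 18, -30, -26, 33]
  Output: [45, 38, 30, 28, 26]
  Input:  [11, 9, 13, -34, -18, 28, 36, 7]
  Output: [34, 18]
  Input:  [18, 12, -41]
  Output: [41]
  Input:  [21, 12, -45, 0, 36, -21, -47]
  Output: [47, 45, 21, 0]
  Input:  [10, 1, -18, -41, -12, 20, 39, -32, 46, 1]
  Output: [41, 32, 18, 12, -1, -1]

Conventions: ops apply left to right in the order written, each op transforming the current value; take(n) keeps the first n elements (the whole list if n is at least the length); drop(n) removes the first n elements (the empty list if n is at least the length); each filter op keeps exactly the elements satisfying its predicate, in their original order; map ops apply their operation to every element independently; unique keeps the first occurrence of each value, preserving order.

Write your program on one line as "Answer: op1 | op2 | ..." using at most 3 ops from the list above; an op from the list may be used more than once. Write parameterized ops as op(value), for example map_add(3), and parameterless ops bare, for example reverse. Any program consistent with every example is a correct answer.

map_neg | filter_gt(-4) | sort_desc

Check, running the answer program on each example:
  [-38, 38, 38, -47, -33, -48, 19, -11] -> [38, -38, -38, 47, 33, 48, -19, 11] -> [38, 47, 33, 48, 11] -> [48, 47, 38, 33, 11]
  [-28, -45, 37, -38, 18, -30, -26, 33] -> [28, 45, -37, 38, -18, 30, 26, -33] -> [28, 45, 38, 30, 26] -> [45, 38, 30, 28, 26]
  [11, 9, 13, -34, -18, 28, 36, 7] -> [-11, -9, -13, 34, 18, -28, -36, -7] -> [34, 18] -> [34, 18]
  [18, 12, -41] -> [-18, -12, 41] -> [41] -> [41]
  [21, 12, -45, 0, 36, -21, -47] -> [-21, -12, 45, 0, -36, 21, 47] -> [45, 0, 21, 47] -> [47, 45, 21, 0]
  [10, 1, -18, -41, -12, 20, 39, -32, 46, 1] -> [-10, -1, 18, 41, 12, -20, -39, 32, -46, -1] -> [-1, 18, 41, 12, 32, -1] -> [41, 32, 18, 12, -1, -1]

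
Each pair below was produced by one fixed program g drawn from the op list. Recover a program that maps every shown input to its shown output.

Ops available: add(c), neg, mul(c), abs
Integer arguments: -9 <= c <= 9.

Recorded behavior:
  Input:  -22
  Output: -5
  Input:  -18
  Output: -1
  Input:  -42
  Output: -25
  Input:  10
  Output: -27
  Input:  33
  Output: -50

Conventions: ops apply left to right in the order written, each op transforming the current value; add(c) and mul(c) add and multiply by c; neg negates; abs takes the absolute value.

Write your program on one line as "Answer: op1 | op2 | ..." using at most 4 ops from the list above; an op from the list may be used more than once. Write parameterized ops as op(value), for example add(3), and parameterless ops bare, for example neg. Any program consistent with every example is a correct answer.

add(9) | add(8) | abs | neg

Check, running the answer program on each example:
  -22 -> -13 -> -5 -> 5 -> -5
  -18 -> -9 -> -1 -> 1 -> -1
  -42 -> -33 -> -25 -> 25 -> -25
  10 -> 19 -> 27 -> 27 -> -27
  33 -> 42 -> 50 -> 50 -> -50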